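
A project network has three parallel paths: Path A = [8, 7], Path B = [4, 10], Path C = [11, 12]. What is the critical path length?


Path A: 8 + 7 = 15
Path B: 4 + 10 = 14
Path C: 11 + 12 = 23
Critical path = longest = max(15, 14, 23)
= 23 (Path C)


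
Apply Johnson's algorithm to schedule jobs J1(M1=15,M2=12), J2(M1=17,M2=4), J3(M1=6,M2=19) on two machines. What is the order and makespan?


Johnson's rule:
Group 1 (M1≤M2, sort by M1): ['J3']
Group 2 (M1>M2, sort desc M2): ['J1', 'J2']
Sequence: J3 → J1 → J2
Makespan calculation:
  J3: M1 done=6, M2 done=25
  J1: M1 done=21, M2 done=37
  J2: M1 done=38, M2 done=42
= Sequence: J3 → J1 → J2, Makespan: 42


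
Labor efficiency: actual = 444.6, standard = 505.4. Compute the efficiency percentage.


Efficiency = (actual / standard) × 100
= (444.6 / 505.4) × 100
= 88.0%


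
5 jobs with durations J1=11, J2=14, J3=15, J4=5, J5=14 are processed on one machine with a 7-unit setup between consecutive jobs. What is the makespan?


Makespan = Σ processing + (n-1) × setup
= (11 + 14 + 15 + 5 + 14) + (5-1)×7
= 59 + 28
= 87 time units


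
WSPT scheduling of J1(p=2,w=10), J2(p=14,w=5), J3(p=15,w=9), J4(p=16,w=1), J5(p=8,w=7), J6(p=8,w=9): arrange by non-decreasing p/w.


WSPT (Smith's rule): sort by p/w ascending
  J1: p/w = 2/10 = 0.200
  J6: p/w = 8/9 = 0.889
  J5: p/w = 8/7 = 1.143
  J3: p/w = 15/9 = 1.667
  J2: p/w = 14/5 = 2.800
  J4: p/w = 16/1 = 16.000
Order: J1 → J6 → J5 → J3 → J2 → J4


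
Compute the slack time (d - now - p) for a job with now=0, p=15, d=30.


Slack = due - current_time - processing
= 30 - 0 - 15
= 15


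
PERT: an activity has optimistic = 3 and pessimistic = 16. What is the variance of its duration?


σ² = ((p - o) / 6)² = (p - o)² / 36
= (16 - 3)² / 36
= 13² / 36
= 169 / 36
= 4.6944


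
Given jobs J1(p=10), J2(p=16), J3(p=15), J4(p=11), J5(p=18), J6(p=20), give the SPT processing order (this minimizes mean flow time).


SPT: sort by shortest processing time
  J1: p=10
  J4: p=11
  J3: p=15
  J2: p=16
  J5: p=18
  J6: p=20
Order: J1 → J4 → J3 → J2 → J5 → J6


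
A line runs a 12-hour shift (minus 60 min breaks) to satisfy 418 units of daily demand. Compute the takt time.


Available = 12×60 - 60 = 660 min
Takt time = 660 / 418
= 1.58 min/unit


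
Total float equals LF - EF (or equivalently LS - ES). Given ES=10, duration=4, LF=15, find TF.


EF = ES + duration = 10 + 4 = 14
LS = LF - duration = 15 - 4 = 11
Total Float = LF - EF = 15 - 14
(or LS - ES = 11 - 10)
= 1


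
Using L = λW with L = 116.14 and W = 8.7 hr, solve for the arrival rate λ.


Little's law: L = λW → λ = L / W
= 116.14 / 8.7
= 13.35 per hour


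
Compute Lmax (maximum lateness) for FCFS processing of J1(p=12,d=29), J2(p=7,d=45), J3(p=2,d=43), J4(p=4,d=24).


Lateness per job (L = C - d):
  J1: C=12, d=29, L=-17
  J2: C=19, d=45, L=-26
  J3: C=21, d=43, L=-22
  J4: C=25, d=24, L=1
Lmax = max(-17, -26, -22, 1)
= 1


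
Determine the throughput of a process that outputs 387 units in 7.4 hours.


Throughput = units / time
= 387 / 7.4
= 52.3 units/hour


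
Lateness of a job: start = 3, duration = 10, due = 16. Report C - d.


Completion = 3 + 10 = 13
Lateness = C - d = 13 - 16
= -3


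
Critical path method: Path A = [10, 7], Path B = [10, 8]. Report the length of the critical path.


Path A: 10 + 7 = 17
Path B: 10 + 8 = 18
Critical path = longest = max(17, 18)
= 18 (Path B)


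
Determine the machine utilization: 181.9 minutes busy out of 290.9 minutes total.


Utilization = busy / total × 100
= 181.9 / 290.9 × 100
= 62.5%


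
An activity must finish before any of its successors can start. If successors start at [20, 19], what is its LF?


LF = min of all successor start times
Successors start at: [20, 19]
LF = min(20, 19)
= 19


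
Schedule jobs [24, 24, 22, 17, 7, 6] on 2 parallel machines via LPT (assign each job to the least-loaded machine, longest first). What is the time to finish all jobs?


Jobs (LPT sorted): [24, 24, 22, 17, 7, 6]
Machines: 2
  J=24 → Machine 1 (load: 0+24=24)
  J=24 → Machine 2 (load: 0+24=24)
  J=22 → Machine 1 (load: 24+22=46)
  J=17 → Machine 2 (load: 24+17=41)
  J=7 → Machine 2 (load: 41+7=48)
  J=6 → Machine 1 (load: 46+6=52)
Machine loads: [52, 48]
Makespan = max = 52 time units


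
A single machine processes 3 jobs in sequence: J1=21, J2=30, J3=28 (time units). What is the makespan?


Sequential makespan: sum all processing times
= 21 + 30 + 28
= 79 time units


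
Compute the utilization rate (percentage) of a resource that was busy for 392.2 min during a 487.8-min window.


Utilization = busy / total × 100
= 392.2 / 487.8 × 100
= 80.4%


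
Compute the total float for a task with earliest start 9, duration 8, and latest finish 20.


EF = ES + duration = 9 + 8 = 17
LS = LF - duration = 20 - 8 = 12
Total Float = LF - EF = 20 - 17
(or LS - ES = 12 - 9)
= 3


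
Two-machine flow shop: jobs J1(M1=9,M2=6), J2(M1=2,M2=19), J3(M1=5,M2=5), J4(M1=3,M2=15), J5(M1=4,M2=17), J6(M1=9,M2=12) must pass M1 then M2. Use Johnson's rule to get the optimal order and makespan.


Johnson's rule:
Group 1 (M1≤M2, sort by M1): ['J2', 'J4', 'J5', 'J3', 'J6']
Group 2 (M1>M2, sort desc M2): ['J1']
Sequence: J2 → J4 → J5 → J3 → J6 → J1
Makespan calculation:
  J2: M1 done=2, M2 done=21
  J4: M1 done=5, M2 done=36
  J5: M1 done=9, M2 done=53
  J3: M1 done=14, M2 done=58
  J6: M1 done=23, M2 done=70
  J1: M1 done=32, M2 done=76
= Sequence: J2 → J4 → J5 → J3 → J6 → J1, Makespan: 76


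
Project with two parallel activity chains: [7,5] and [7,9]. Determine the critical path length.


Path A: 7 + 5 = 12
Path B: 7 + 9 = 16
Critical path = longest = max(12, 16)
= 16 (Path B)


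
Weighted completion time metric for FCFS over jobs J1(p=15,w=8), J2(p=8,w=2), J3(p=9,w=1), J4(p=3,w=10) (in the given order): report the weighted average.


Completion times:
  J1: C=15, w×C=8×15=120
  J2: C=23, w×C=2×23=46
  J3: C=32, w×C=1×32=32
  J4: C=35, w×C=10×35=350
Sum w×C = 548
Sum w = 21
Weighted avg = 548/21
= 26.10


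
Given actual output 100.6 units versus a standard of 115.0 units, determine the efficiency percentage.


Efficiency = (actual / standard) × 100
= (100.6 / 115.0) × 100
= 87.5%


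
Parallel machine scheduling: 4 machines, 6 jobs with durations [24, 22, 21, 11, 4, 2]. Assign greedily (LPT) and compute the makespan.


Jobs (LPT sorted): [24, 22, 21, 11, 4, 2]
Machines: 4
  J=24 → Machine 1 (load: 0+24=24)
  J=22 → Machine 2 (load: 0+22=22)
  J=21 → Machine 3 (load: 0+21=21)
  J=11 → Machine 4 (load: 0+11=11)
  J=4 → Machine 4 (load: 11+4=15)
  J=2 → Machine 4 (load: 15+2=17)
Machine loads: [24, 22, 21, 17]
Makespan = max = 24 time units


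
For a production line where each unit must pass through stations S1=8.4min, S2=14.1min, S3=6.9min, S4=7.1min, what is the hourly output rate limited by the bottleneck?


Bottleneck = longest station time
Station times: [8.4, 14.1, 6.9, 7.1]
Max = 14.1 min
Rate = 60 / 14.1
= 4.26 units/hour (bottleneck: 14.1min)


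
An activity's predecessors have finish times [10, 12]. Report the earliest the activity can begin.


ES = max of all predecessor completion times
Predecessors: [10, 12]
ES = max(10, 12)
= 12


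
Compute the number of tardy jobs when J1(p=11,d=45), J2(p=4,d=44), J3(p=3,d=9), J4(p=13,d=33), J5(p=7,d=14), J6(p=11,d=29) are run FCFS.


Completion vs due date:
  J1: C=11, d=45 → on time
  J2: C=15, d=44 → on time
  J3: C=18, d=9 → TARDY
  J4: C=31, d=33 → on time
  J5: C=38, d=14 → TARDY
  J6: C=49, d=29 → TARDY
Tardy jobs: J3, J5, J6
Count = 3


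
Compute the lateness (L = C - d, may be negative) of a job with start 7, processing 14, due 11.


Completion = 7 + 14 = 21
Lateness = C - d = 21 - 11
= 10


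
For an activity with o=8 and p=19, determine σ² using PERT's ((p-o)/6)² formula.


σ² = ((p - o) / 6)² = (p - o)² / 36
= (19 - 8)² / 36
= 11² / 36
= 121 / 36
= 3.3611


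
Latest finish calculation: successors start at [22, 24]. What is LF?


LF = min of all successor start times
Successors start at: [22, 24]
LF = min(22, 24)
= 22


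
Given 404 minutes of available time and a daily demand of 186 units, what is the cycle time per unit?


Cycle time = available time / demand
= 404 / 186
= 2.17 min/unit


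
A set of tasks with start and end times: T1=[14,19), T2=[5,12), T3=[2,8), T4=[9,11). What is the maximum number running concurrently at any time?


Check each time point for overlaps:
  t=5: 2 tasks active (T2, T3)
Max concurrent = 2


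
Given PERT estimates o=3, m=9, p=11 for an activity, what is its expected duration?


te = (o + 4m + p) / 6
= (3 + 4×9 + 11) / 6
= (3 + 36 + 11) / 6
= 50 / 6
= 8.33


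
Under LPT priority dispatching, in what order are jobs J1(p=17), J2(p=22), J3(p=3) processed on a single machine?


LPT: sort by longest processing time first
  J2: p=22
  J1: p=17
  J3: p=3
Order: J2 → J1 → J3


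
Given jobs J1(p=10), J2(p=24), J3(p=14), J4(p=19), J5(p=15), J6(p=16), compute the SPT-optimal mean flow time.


SPT order: J1 → J3 → J5 → J6 → J4 → J2
Completion times:
  J1: C=10
  J3: C=24
  J5: C=39
  J6: C=55
  J4: C=74
  J2: C=98
Sum = 300, n = 6
Mean flow = 300/6
= 50.00


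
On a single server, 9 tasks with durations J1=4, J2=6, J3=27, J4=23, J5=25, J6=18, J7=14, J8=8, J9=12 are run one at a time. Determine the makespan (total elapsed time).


Sequential makespan: sum all processing times
= 4 + 6 + 27 + 23 + 25 + 18 + 14 + 8 + 12
= 137 time units


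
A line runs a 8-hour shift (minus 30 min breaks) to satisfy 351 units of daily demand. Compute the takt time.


Available = 8×60 - 30 = 450 min
Takt time = 450 / 351
= 1.28 min/unit


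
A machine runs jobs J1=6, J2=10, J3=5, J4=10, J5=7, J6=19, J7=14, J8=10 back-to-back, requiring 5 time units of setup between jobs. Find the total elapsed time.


Makespan = Σ processing + (n-1) × setup
= (6 + 10 + 5 + 10 + 7 + 19 + 14 + 10) + (8-1)×5
= 81 + 35
= 116 time units


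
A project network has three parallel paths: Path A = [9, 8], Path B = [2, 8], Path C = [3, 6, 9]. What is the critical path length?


Path A: 9 + 8 = 17
Path B: 2 + 8 = 10
Path C: 3 + 6 + 9 = 18
Critical path = longest = max(17, 10, 18)
= 18 (Path C)


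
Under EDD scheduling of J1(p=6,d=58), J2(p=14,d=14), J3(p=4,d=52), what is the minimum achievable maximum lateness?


EDD order: J2 → J3 → J1
Completion and lateness:
  J2: C=14, d=14, L=14-14=0
  J3: C=18, d=52, L=18-52=-34
  J1: C=24, d=58, L=24-58=-34
Lmax = max(0, -34, -34)
= 0


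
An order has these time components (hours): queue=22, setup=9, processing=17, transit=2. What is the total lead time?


Lead time = queue + setup + processing + transit
= 22 + 9 + 17 + 2
= 50 hours


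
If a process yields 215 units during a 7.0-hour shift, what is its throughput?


Throughput = units / time
= 215 / 7.0
= 30.7 units/hour


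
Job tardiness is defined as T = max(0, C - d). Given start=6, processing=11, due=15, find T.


Completion = start + processing = 6 + 11 = 17
Tardiness = max(0, C - d) = max(0, 17 - 15)
= max(0, 2)
= 2


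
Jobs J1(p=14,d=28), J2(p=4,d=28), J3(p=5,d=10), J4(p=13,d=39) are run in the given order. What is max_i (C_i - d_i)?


Lateness per job (L = C - d):
  J1: C=14, d=28, L=-14
  J2: C=18, d=28, L=-10
  J3: C=23, d=10, L=13
  J4: C=36, d=39, L=-3
Lmax = max(-14, -10, 13, -3)
= 13


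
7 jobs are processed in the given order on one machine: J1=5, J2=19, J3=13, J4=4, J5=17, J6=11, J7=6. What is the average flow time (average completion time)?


Completion times:
  J1: completes at 5
  J2: completes at 24
  J3: completes at 37
  J4: completes at 41
  J5: completes at 58
  J6: completes at 69
  J7: completes at 75
Sum = 309
Average = 309/7
= 44.14


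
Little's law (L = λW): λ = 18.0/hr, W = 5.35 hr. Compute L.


Little's law: L = λ × W
= 18.0 × 5.35
= 96.30


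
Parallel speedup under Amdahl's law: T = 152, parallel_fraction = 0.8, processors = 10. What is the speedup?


Amdahl's law: T_p = T × ((1-p) + p/N)
= 152 × ((1-0.8) + 0.8/10)
= 152 × (0.20 + 0.0800)
= 152 × 0.2800
= 42.56
Speedup = 152/42.56
= 3.57×


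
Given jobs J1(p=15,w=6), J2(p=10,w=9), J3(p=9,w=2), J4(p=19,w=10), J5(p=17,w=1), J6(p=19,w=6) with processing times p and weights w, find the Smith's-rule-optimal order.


WSPT (Smith's rule): sort by p/w ascending
  J2: p/w = 10/9 = 1.111
  J4: p/w = 19/10 = 1.900
  J1: p/w = 15/6 = 2.500
  J6: p/w = 19/6 = 3.167
  J3: p/w = 9/2 = 4.500
  J5: p/w = 17/1 = 17.000
Order: J2 → J4 → J1 → J6 → J3 → J5


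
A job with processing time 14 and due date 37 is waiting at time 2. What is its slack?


Slack = due - current_time - processing
= 37 - 2 - 14
= 21


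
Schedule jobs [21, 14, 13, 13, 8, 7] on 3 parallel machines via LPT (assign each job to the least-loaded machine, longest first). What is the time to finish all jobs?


Jobs (LPT sorted): [21, 14, 13, 13, 8, 7]
Machines: 3
  J=21 → Machine 1 (load: 0+21=21)
  J=14 → Machine 2 (load: 0+14=14)
  J=13 → Machine 3 (load: 0+13=13)
  J=13 → Machine 3 (load: 13+13=26)
  J=8 → Machine 2 (load: 14+8=22)
  J=7 → Machine 1 (load: 21+7=28)
Machine loads: [28, 22, 26]
Makespan = max = 28 time units


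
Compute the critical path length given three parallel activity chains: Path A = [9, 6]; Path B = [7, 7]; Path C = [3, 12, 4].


Path A: 9 + 6 = 15
Path B: 7 + 7 = 14
Path C: 3 + 12 + 4 = 19
Critical path = longest = max(15, 14, 19)
= 19 (Path C)


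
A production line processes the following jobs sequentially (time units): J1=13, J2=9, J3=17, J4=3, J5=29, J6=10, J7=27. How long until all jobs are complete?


Sequential makespan: sum all processing times
= 13 + 9 + 17 + 3 + 29 + 10 + 27
= 108 time units


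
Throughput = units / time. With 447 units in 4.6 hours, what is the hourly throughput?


Throughput = units / time
= 447 / 4.6
= 97.2 units/hour


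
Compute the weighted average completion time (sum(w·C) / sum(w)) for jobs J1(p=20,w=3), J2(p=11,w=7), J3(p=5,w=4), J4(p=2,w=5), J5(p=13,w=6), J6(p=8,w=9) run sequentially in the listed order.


Completion times:
  J1: C=20, w×C=3×20=60
  J2: C=31, w×C=7×31=217
  J3: C=36, w×C=4×36=144
  J4: C=38, w×C=5×38=190
  J5: C=51, w×C=6×51=306
  J6: C=59, w×C=9×59=531
Sum w×C = 1448
Sum w = 34
Weighted avg = 1448/34
= 42.59


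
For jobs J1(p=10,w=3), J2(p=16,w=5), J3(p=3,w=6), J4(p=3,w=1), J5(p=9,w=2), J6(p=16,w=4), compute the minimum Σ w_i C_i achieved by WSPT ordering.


WSPT order (by p/w): J3 → J4 → J2 → J1 → J6 → J5
  J3: C=3, w·C=6×3=18
  J4: C=6, w·C=1×6=6
  J2: C=22, w·C=5×22=110
  J1: C=32, w·C=3×32=96
  J6: C=48, w·C=4×48=192
  J5: C=57, w·C=2×57=114
Σ w·C = 536
= 536


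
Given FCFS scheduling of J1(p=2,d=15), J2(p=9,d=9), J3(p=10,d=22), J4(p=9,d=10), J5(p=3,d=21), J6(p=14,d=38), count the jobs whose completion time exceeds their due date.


Completion vs due date:
  J1: C=2, d=15 → on time
  J2: C=11, d=9 → TARDY
  J3: C=21, d=22 → on time
  J4: C=30, d=10 → TARDY
  J5: C=33, d=21 → TARDY
  J6: C=47, d=38 → TARDY
Tardy jobs: J2, J4, J5, J6
Count = 4


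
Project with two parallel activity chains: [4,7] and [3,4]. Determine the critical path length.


Path A: 4 + 7 = 11
Path B: 3 + 4 = 7
Critical path = longest = max(11, 7)
= 11 (Path A)


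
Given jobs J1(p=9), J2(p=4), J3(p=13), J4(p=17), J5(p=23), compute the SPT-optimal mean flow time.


SPT order: J2 → J1 → J3 → J4 → J5
Completion times:
  J2: C=4
  J1: C=13
  J3: C=26
  J4: C=43
  J5: C=66
Sum = 152, n = 5
Mean flow = 152/5
= 30.40


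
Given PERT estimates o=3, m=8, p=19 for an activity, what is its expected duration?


te = (o + 4m + p) / 6
= (3 + 4×8 + 19) / 6
= (3 + 32 + 19) / 6
= 54 / 6
= 9.00


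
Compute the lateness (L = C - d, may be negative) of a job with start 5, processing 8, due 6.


Completion = 5 + 8 = 13
Lateness = C - d = 13 - 6
= 7


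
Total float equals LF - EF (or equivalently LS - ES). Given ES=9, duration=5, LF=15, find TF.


EF = ES + duration = 9 + 5 = 14
LS = LF - duration = 15 - 5 = 10
Total Float = LF - EF = 15 - 14
(or LS - ES = 10 - 9)
= 1


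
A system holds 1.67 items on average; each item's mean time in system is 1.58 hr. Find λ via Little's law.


Little's law: L = λW → λ = L / W
= 1.67 / 1.58
= 1.06 per hour


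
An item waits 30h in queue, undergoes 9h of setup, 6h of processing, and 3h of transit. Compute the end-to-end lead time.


Lead time = queue + setup + processing + transit
= 30 + 9 + 6 + 3
= 48 hours


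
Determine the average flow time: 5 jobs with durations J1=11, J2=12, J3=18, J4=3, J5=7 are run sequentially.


Completion times:
  J1: completes at 11
  J2: completes at 23
  J3: completes at 41
  J4: completes at 44
  J5: completes at 51
Sum = 170
Average = 170/5
= 34.00


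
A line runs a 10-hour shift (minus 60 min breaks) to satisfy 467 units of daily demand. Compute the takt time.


Available = 10×60 - 60 = 540 min
Takt time = 540 / 467
= 1.16 min/unit


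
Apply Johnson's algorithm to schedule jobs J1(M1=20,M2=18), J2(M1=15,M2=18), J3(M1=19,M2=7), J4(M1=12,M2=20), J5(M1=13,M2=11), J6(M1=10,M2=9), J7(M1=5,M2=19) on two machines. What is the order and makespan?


Johnson's rule:
Group 1 (M1≤M2, sort by M1): ['J7', 'J4', 'J2']
Group 2 (M1>M2, sort desc M2): ['J1', 'J5', 'J6', 'J3']
Sequence: J7 → J4 → J2 → J1 → J5 → J6 → J3
Makespan calculation:
  J7: M1 done=5, M2 done=24
  J4: M1 done=17, M2 done=44
  J2: M1 done=32, M2 done=62
  J1: M1 done=52, M2 done=80
  J5: M1 done=65, M2 done=91
  J6: M1 done=75, M2 done=100
  J3: M1 done=94, M2 done=107
= Sequence: J7 → J4 → J2 → J1 → J5 → J6 → J3, Makespan: 107


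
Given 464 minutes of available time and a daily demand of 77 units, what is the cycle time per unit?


Cycle time = available time / demand
= 464 / 77
= 6.03 min/unit


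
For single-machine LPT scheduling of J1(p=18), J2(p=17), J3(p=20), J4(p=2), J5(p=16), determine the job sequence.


LPT: sort by longest processing time first
  J3: p=20
  J1: p=18
  J2: p=17
  J5: p=16
  J4: p=2
Order: J3 → J1 → J2 → J5 → J4


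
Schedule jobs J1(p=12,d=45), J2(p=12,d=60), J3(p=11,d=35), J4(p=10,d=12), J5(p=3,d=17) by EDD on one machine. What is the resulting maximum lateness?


EDD order: J4 → J5 → J3 → J1 → J2
Completion and lateness:
  J4: C=10, d=12, L=10-12=-2
  J5: C=13, d=17, L=13-17=-4
  J3: C=24, d=35, L=24-35=-11
  J1: C=36, d=45, L=36-45=-9
  J2: C=48, d=60, L=48-60=-12
Lmax = max(-2, -4, -11, -9, -12)
= -2


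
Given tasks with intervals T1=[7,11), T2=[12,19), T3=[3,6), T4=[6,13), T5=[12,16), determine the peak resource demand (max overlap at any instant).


Check each time point for overlaps:
  t=12: 3 tasks active (T2, T4, T5)
Max concurrent = 3


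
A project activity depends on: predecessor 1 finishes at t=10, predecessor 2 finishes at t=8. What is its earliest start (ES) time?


ES = max of all predecessor completion times
Predecessors: [10, 8]
ES = max(10, 8)
= 10


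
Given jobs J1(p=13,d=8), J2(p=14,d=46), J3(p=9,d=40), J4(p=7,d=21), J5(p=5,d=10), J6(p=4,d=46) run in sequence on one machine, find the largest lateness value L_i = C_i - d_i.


Lateness per job (L = C - d):
  J1: C=13, d=8, L=5
  J2: C=27, d=46, L=-19
  J3: C=36, d=40, L=-4
  J4: C=43, d=21, L=22
  J5: C=48, d=10, L=38
  J6: C=52, d=46, L=6
Lmax = max(5, -19, -4, 22, 38, 6)
= 38


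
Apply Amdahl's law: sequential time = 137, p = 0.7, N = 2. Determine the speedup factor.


Amdahl's law: T_p = T × ((1-p) + p/N)
= 137 × ((1-0.7) + 0.7/2)
= 137 × (0.30 + 0.3500)
= 137 × 0.6500
= 89.05
Speedup = 137/89.05
= 1.54×


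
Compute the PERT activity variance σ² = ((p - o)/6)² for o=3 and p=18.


σ² = ((p - o) / 6)² = (p - o)² / 36
= (18 - 3)² / 36
= 15² / 36
= 225 / 36
= 6.2500


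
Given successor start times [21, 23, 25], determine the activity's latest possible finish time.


LF = min of all successor start times
Successors start at: [21, 23, 25]
LF = min(21, 23, 25)
= 21


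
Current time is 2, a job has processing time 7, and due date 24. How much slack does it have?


Slack = due - current_time - processing
= 24 - 2 - 7
= 15


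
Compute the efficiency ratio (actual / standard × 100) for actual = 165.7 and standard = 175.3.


Efficiency = (actual / standard) × 100
= (165.7 / 175.3) × 100
= 94.5%


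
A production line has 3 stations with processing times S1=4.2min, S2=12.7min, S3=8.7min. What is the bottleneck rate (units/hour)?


Bottleneck = longest station time
Station times: [4.2, 12.7, 8.7]
Max = 12.7 min
Rate = 60 / 12.7
= 4.72 units/hour (bottleneck: 12.7min)


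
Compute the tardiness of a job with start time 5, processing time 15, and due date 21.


Completion = start + processing = 5 + 15 = 20
Tardiness = max(0, C - d) = max(0, 20 - 21)
= max(0, -1)
= 0


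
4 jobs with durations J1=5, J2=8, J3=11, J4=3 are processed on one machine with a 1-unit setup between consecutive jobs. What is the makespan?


Makespan = Σ processing + (n-1) × setup
= (5 + 8 + 11 + 3) + (4-1)×1
= 27 + 3
= 30 time units


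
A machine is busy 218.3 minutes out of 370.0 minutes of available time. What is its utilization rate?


Utilization = busy / total × 100
= 218.3 / 370.0 × 100
= 59.0%


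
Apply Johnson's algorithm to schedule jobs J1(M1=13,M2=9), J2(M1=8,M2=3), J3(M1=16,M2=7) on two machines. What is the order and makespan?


Johnson's rule:
Group 1 (M1≤M2, sort by M1): []
Group 2 (M1>M2, sort desc M2): ['J1', 'J3', 'J2']
Sequence: J1 → J3 → J2
Makespan calculation:
  J1: M1 done=13, M2 done=22
  J3: M1 done=29, M2 done=36
  J2: M1 done=37, M2 done=40
= Sequence: J1 → J3 → J2, Makespan: 40


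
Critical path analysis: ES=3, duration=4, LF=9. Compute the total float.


EF = ES + duration = 3 + 4 = 7
LS = LF - duration = 9 - 4 = 5
Total Float = LF - EF = 9 - 7
(or LS - ES = 5 - 3)
= 2


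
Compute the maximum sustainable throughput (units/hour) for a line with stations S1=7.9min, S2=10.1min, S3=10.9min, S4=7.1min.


Bottleneck = longest station time
Station times: [7.9, 10.1, 10.9, 7.1]
Max = 10.9 min
Rate = 60 / 10.9
= 5.50 units/hour (bottleneck: 10.9min)


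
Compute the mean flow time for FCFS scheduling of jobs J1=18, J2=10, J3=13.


Completion times:
  J1: completes at 18
  J2: completes at 28
  J3: completes at 41
Sum = 87
Average = 87/3
= 29.00


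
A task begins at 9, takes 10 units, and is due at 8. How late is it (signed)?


Completion = 9 + 10 = 19
Lateness = C - d = 19 - 8
= 11


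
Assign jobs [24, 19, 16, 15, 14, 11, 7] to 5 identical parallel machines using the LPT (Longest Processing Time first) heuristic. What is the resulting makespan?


Jobs (LPT sorted): [24, 19, 16, 15, 14, 11, 7]
Machines: 5
  J=24 → Machine 1 (load: 0+24=24)
  J=19 → Machine 2 (load: 0+19=19)
  J=16 → Machine 3 (load: 0+16=16)
  J=15 → Machine 4 (load: 0+15=15)
  J=14 → Machine 5 (load: 0+14=14)
  J=11 → Machine 5 (load: 14+11=25)
  J=7 → Machine 4 (load: 15+7=22)
Machine loads: [24, 19, 16, 22, 25]
Makespan = max = 25 time units


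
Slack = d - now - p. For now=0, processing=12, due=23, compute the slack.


Slack = due - current_time - processing
= 23 - 0 - 12
= 11


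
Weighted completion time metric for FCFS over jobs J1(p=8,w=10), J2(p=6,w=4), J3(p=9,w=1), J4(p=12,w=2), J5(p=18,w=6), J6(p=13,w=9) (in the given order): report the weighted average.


Completion times:
  J1: C=8, w×C=10×8=80
  J2: C=14, w×C=4×14=56
  J3: C=23, w×C=1×23=23
  J4: C=35, w×C=2×35=70
  J5: C=53, w×C=6×53=318
  J6: C=66, w×C=9×66=594
Sum w×C = 1141
Sum w = 32
Weighted avg = 1141/32
= 35.66


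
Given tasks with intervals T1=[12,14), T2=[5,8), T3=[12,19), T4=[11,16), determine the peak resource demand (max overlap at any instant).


Check each time point for overlaps:
  t=12: 3 tasks active (T1, T3, T4)
Max concurrent = 3


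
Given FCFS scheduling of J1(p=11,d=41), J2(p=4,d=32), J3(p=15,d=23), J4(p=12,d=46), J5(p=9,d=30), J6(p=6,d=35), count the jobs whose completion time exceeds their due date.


Completion vs due date:
  J1: C=11, d=41 → on time
  J2: C=15, d=32 → on time
  J3: C=30, d=23 → TARDY
  J4: C=42, d=46 → on time
  J5: C=51, d=30 → TARDY
  J6: C=57, d=35 → TARDY
Tardy jobs: J3, J5, J6
Count = 3


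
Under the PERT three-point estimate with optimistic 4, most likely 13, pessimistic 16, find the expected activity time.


te = (o + 4m + p) / 6
= (4 + 4×13 + 16) / 6
= (4 + 52 + 16) / 6
= 72 / 6
= 12.00


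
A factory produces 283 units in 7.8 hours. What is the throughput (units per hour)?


Throughput = units / time
= 283 / 7.8
= 36.3 units/hour


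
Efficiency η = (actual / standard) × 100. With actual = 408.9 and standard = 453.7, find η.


Efficiency = (actual / standard) × 100
= (408.9 / 453.7) × 100
= 90.1%


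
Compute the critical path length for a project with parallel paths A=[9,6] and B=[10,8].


Path A: 9 + 6 = 15
Path B: 10 + 8 = 18
Critical path = longest = max(15, 18)
= 18 (Path B)


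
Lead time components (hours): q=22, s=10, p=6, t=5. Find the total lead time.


Lead time = queue + setup + processing + transit
= 22 + 10 + 6 + 5
= 43 hours


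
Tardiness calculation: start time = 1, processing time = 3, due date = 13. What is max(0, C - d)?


Completion = start + processing = 1 + 3 = 4
Tardiness = max(0, C - d) = max(0, 4 - 13)
= max(0, -9)
= 0


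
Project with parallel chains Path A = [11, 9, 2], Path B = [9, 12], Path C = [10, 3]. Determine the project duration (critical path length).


Path A: 11 + 9 + 2 = 22
Path B: 9 + 12 = 21
Path C: 10 + 3 = 13
Critical path = longest = max(22, 21, 13)
= 22 (Path A)


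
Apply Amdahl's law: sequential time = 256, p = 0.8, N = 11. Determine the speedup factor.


Amdahl's law: T_p = T × ((1-p) + p/N)
= 256 × ((1-0.8) + 0.8/11)
= 256 × (0.20 + 0.0727)
= 256 × 0.2727
= 69.82
Speedup = 256/69.82
= 3.67×


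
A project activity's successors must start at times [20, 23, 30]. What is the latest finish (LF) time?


LF = min of all successor start times
Successors start at: [20, 23, 30]
LF = min(20, 23, 30)
= 20


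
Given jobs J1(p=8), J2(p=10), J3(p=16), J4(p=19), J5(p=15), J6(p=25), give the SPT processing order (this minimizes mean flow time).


SPT: sort by shortest processing time
  J1: p=8
  J2: p=10
  J5: p=15
  J3: p=16
  J4: p=19
  J6: p=25
Order: J1 → J2 → J5 → J3 → J4 → J6


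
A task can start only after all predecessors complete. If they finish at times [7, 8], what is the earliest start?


ES = max of all predecessor completion times
Predecessors: [7, 8]
ES = max(7, 8)
= 8


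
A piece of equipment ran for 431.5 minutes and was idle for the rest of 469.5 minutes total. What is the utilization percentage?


Utilization = busy / total × 100
= 431.5 / 469.5 × 100
= 91.9%


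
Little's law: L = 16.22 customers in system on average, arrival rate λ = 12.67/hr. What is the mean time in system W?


Little's law: L = λW → W = L / λ
= 16.22 / 12.67
= 1.28 hours


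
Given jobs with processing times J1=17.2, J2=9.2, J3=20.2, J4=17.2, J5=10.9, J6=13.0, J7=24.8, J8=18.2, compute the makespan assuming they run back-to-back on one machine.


Sequential makespan: sum all processing times
= 17.2 + 9.2 + 20.2 + 17.2 + 10.9 + 13.0 + 24.8 + 18.2
= 130.7 time units


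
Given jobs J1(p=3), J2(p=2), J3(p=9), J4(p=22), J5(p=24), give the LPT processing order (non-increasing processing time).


LPT: sort by longest processing time first
  J5: p=24
  J4: p=22
  J3: p=9
  J1: p=3
  J2: p=2
Order: J5 → J4 → J3 → J1 → J2


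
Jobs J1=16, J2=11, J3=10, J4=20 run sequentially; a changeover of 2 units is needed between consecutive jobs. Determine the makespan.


Makespan = Σ processing + (n-1) × setup
= (16 + 11 + 10 + 20) + (4-1)×2
= 57 + 6
= 63 time units


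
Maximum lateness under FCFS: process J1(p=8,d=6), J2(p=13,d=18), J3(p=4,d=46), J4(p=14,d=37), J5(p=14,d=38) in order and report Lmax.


Lateness per job (L = C - d):
  J1: C=8, d=6, L=2
  J2: C=21, d=18, L=3
  J3: C=25, d=46, L=-21
  J4: C=39, d=37, L=2
  J5: C=53, d=38, L=15
Lmax = max(2, 3, -21, 2, 15)
= 15


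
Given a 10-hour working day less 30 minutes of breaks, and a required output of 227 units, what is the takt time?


Available = 10×60 - 30 = 570 min
Takt time = 570 / 227
= 2.51 min/unit


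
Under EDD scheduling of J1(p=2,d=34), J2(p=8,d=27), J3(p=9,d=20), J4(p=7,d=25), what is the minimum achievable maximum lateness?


EDD order: J3 → J4 → J2 → J1
Completion and lateness:
  J3: C=9, d=20, L=9-20=-11
  J4: C=16, d=25, L=16-25=-9
  J2: C=24, d=27, L=24-27=-3
  J1: C=26, d=34, L=26-34=-8
Lmax = max(-11, -9, -3, -8)
= -3


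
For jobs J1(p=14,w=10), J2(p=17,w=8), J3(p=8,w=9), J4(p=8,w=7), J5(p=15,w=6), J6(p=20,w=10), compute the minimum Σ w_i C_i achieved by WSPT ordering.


WSPT order (by p/w): J3 → J4 → J1 → J6 → J2 → J5
  J3: C=8, w·C=9×8=72
  J4: C=16, w·C=7×16=112
  J1: C=30, w·C=10×30=300
  J6: C=50, w·C=10×50=500
  J2: C=67, w·C=8×67=536
  J5: C=82, w·C=6×82=492
Σ w·C = 2012
= 2012


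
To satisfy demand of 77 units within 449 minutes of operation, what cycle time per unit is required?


Cycle time = available time / demand
= 449 / 77
= 5.83 min/unit


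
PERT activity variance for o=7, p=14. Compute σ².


σ² = ((p - o) / 6)² = (p - o)² / 36
= (14 - 7)² / 36
= 7² / 36
= 49 / 36
= 1.3611


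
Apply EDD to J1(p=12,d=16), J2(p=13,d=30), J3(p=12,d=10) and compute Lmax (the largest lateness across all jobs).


EDD order: J3 → J1 → J2
Completion and lateness:
  J3: C=12, d=10, L=12-10=2
  J1: C=24, d=16, L=24-16=8
  J2: C=37, d=30, L=37-30=7
Lmax = max(2, 8, 7)
= 8


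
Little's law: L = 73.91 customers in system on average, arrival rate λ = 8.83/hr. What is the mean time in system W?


Little's law: L = λW → W = L / λ
= 73.91 / 8.83
= 8.37 hours


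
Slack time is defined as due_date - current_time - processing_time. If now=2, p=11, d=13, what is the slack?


Slack = due - current_time - processing
= 13 - 2 - 11
= 0


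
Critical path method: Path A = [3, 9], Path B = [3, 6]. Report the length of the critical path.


Path A: 3 + 9 = 12
Path B: 3 + 6 = 9
Critical path = longest = max(12, 9)
= 12 (Path A)


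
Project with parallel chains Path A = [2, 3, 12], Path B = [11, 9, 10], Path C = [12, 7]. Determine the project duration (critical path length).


Path A: 2 + 3 + 12 = 17
Path B: 11 + 9 + 10 = 30
Path C: 12 + 7 = 19
Critical path = longest = max(17, 30, 19)
= 30 (Path B)


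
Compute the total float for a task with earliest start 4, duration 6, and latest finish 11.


EF = ES + duration = 4 + 6 = 10
LS = LF - duration = 11 - 6 = 5
Total Float = LF - EF = 11 - 10
(or LS - ES = 5 - 4)
= 1


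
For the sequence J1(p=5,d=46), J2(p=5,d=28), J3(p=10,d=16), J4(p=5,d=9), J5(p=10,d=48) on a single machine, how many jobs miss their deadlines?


Completion vs due date:
  J1: C=5, d=46 → on time
  J2: C=10, d=28 → on time
  J3: C=20, d=16 → TARDY
  J4: C=25, d=9 → TARDY
  J5: C=35, d=48 → on time
Tardy jobs: J3, J4
Count = 2


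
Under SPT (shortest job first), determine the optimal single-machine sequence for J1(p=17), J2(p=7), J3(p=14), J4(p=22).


SPT: sort by shortest processing time
  J2: p=7
  J3: p=14
  J1: p=17
  J4: p=22
Order: J2 → J3 → J1 → J4


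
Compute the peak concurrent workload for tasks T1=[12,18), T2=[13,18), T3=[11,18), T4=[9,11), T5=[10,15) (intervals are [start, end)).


Check each time point for overlaps:
  t=13: 4 tasks active (T1, T2, T3, T5)
Max concurrent = 4


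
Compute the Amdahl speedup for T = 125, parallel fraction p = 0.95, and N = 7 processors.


Amdahl's law: T_p = T × ((1-p) + p/N)
= 125 × ((1-0.95) + 0.95/7)
= 125 × (0.05 + 0.1357)
= 125 × 0.1857
= 23.21
Speedup = 125/23.21
= 5.38×


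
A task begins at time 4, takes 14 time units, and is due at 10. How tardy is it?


Completion = start + processing = 4 + 14 = 18
Tardiness = max(0, C - d) = max(0, 18 - 10)
= max(0, 8)
= 8


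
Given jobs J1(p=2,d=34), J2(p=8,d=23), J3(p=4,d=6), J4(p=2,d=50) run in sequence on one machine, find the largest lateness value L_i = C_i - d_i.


Lateness per job (L = C - d):
  J1: C=2, d=34, L=-32
  J2: C=10, d=23, L=-13
  J3: C=14, d=6, L=8
  J4: C=16, d=50, L=-34
Lmax = max(-32, -13, 8, -34)
= 8


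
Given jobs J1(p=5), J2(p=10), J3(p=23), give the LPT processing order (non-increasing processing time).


LPT: sort by longest processing time first
  J3: p=23
  J2: p=10
  J1: p=5
Order: J3 → J2 → J1


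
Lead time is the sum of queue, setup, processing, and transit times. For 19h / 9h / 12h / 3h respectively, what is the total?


Lead time = queue + setup + processing + transit
= 19 + 9 + 12 + 3
= 43 hours


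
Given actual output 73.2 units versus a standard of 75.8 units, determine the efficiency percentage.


Efficiency = (actual / standard) × 100
= (73.2 / 75.8) × 100
= 96.6%


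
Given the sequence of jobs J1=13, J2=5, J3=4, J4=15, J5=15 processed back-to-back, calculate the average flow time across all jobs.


Completion times:
  J1: completes at 13
  J2: completes at 18
  J3: completes at 22
  J4: completes at 37
  J5: completes at 52
Sum = 142
Average = 142/5
= 28.40


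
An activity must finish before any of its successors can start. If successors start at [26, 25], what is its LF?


LF = min of all successor start times
Successors start at: [26, 25]
LF = min(26, 25)
= 25


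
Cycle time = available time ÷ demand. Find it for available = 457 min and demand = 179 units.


Cycle time = available time / demand
= 457 / 179
= 2.55 min/unit


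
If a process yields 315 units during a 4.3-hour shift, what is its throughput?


Throughput = units / time
= 315 / 4.3
= 73.3 units/hour


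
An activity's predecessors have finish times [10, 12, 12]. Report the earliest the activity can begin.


ES = max of all predecessor completion times
Predecessors: [10, 12, 12]
ES = max(10, 12, 12)
= 12


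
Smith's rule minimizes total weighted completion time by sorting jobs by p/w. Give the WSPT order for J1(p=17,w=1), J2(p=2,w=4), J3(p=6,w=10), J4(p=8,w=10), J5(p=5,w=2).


WSPT (Smith's rule): sort by p/w ascending
  J2: p/w = 2/4 = 0.500
  J3: p/w = 6/10 = 0.600
  J4: p/w = 8/10 = 0.800
  J5: p/w = 5/2 = 2.500
  J1: p/w = 17/1 = 17.000
Order: J2 → J3 → J4 → J5 → J1


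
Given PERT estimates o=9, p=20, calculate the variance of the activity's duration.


σ² = ((p - o) / 6)² = (p - o)² / 36
= (20 - 9)² / 36
= 11² / 36
= 121 / 36
= 3.3611


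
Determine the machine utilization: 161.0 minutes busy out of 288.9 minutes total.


Utilization = busy / total × 100
= 161.0 / 288.9 × 100
= 55.7%


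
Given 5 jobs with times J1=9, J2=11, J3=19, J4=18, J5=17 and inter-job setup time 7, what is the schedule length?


Makespan = Σ processing + (n-1) × setup
= (9 + 11 + 19 + 18 + 17) + (5-1)×7
= 74 + 28
= 102 time units


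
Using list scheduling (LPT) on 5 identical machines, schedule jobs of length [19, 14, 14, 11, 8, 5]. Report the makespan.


Jobs (LPT sorted): [19, 14, 14, 11, 8, 5]
Machines: 5
  J=19 → Machine 1 (load: 0+19=19)
  J=14 → Machine 2 (load: 0+14=14)
  J=14 → Machine 3 (load: 0+14=14)
  J=11 → Machine 4 (load: 0+11=11)
  J=8 → Machine 5 (load: 0+8=8)
  J=5 → Machine 5 (load: 8+5=13)
Machine loads: [19, 14, 14, 11, 13]
Makespan = max = 19 time units


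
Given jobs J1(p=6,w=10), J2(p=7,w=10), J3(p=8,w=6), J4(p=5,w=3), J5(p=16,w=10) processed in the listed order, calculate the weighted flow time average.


Completion times:
  J1: C=6, w×C=10×6=60
  J2: C=13, w×C=10×13=130
  J3: C=21, w×C=6×21=126
  J4: C=26, w×C=3×26=78
  J5: C=42, w×C=10×42=420
Sum w×C = 814
Sum w = 39
Weighted avg = 814/39
= 20.87


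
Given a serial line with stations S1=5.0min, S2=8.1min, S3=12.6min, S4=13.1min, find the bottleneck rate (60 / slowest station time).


Bottleneck = longest station time
Station times: [5.0, 8.1, 12.6, 13.1]
Max = 13.1 min
Rate = 60 / 13.1
= 4.58 units/hour (bottleneck: 13.1min)


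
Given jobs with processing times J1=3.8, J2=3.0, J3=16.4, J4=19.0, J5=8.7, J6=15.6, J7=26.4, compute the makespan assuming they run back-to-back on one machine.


Sequential makespan: sum all processing times
= 3.8 + 3.0 + 16.4 + 19.0 + 8.7 + 15.6 + 26.4
= 92.9 time units


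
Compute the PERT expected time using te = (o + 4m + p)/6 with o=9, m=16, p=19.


te = (o + 4m + p) / 6
= (9 + 4×16 + 19) / 6
= (9 + 64 + 19) / 6
= 92 / 6
= 15.33


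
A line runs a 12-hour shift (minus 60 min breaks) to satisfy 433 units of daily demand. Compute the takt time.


Available = 12×60 - 60 = 660 min
Takt time = 660 / 433
= 1.52 min/unit


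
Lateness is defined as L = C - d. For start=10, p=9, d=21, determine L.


Completion = 10 + 9 = 19
Lateness = C - d = 19 - 21
= -2


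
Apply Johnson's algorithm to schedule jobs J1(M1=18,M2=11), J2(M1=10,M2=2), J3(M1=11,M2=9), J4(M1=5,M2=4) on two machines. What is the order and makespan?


Johnson's rule:
Group 1 (M1≤M2, sort by M1): []
Group 2 (M1>M2, sort desc M2): ['J1', 'J3', 'J4', 'J2']
Sequence: J1 → J3 → J4 → J2
Makespan calculation:
  J1: M1 done=18, M2 done=29
  J3: M1 done=29, M2 done=38
  J4: M1 done=34, M2 done=42
  J2: M1 done=44, M2 done=46
= Sequence: J1 → J3 → J4 → J2, Makespan: 46


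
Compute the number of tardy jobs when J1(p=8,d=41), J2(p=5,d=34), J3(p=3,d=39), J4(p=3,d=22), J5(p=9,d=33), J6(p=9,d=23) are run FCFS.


Completion vs due date:
  J1: C=8, d=41 → on time
  J2: C=13, d=34 → on time
  J3: C=16, d=39 → on time
  J4: C=19, d=22 → on time
  J5: C=28, d=33 → on time
  J6: C=37, d=23 → TARDY
Tardy jobs: J6
Count = 1


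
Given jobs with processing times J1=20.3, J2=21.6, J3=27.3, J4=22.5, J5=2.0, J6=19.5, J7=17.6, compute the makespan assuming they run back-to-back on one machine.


Sequential makespan: sum all processing times
= 20.3 + 21.6 + 27.3 + 22.5 + 2.0 + 19.5 + 17.6
= 130.8 time units


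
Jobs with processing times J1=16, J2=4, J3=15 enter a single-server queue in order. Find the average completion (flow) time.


Completion times:
  J1: completes at 16
  J2: completes at 20
  J3: completes at 35
Sum = 71
Average = 71/3
= 23.67


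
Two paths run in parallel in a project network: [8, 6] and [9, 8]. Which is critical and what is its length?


Path A: 8 + 6 = 14
Path B: 9 + 8 = 17
Critical path = longest = max(14, 17)
= 17 (Path B)


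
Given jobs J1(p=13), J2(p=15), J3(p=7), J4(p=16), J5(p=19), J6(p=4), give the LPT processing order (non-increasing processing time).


LPT: sort by longest processing time first
  J5: p=19
  J4: p=16
  J2: p=15
  J1: p=13
  J3: p=7
  J6: p=4
Order: J5 → J4 → J2 → J1 → J3 → J6


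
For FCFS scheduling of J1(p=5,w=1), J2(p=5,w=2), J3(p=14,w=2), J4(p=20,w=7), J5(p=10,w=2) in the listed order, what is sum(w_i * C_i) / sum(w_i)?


Completion times:
  J1: C=5, w×C=1×5=5
  J2: C=10, w×C=2×10=20
  J3: C=24, w×C=2×24=48
  J4: C=44, w×C=7×44=308
  J5: C=54, w×C=2×54=108
Sum w×C = 489
Sum w = 14
Weighted avg = 489/14
= 34.93


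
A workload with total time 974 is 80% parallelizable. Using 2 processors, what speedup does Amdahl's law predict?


Amdahl's law: T_p = T × ((1-p) + p/N)
= 974 × ((1-0.8) + 0.8/2)
= 974 × (0.20 + 0.4000)
= 974 × 0.6000
= 584.40
Speedup = 974/584.40
= 1.67×
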